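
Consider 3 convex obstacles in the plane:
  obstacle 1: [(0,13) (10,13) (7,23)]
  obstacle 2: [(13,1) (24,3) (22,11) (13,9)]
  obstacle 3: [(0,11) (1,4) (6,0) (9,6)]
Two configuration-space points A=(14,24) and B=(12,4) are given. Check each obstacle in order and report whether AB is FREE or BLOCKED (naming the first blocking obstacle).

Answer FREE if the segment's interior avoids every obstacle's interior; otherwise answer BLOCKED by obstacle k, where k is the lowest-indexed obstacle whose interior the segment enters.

FREE

Obstacle 1 [(0,13) (10,13) (7,23)]:
  edge (0,13)–(10,13): clear
  edge (10,13)–(7,23): clear
  edge (7,23)–(0,13): clear
  midpoint (13,14) outside
  → clear
Obstacle 2 [(13,1) (24,3) (22,11) (13,9)]:
  edge (13,1)–(24,3): clear
  edge (24,3)–(22,11): clear
  edge (22,11)–(13,9): clear
  edge (13,9)–(13,1): clear
  midpoint (13,14) outside
  → clear
Obstacle 3 [(0,11) (1,4) (6,0) (9,6)]:
  edge (0,11)–(1,4): clear
  edge (1,4)–(6,0): clear
  edge (6,0)–(9,6): clear
  edge (9,6)–(0,11): clear
  midpoint (13,14) outside
  → clear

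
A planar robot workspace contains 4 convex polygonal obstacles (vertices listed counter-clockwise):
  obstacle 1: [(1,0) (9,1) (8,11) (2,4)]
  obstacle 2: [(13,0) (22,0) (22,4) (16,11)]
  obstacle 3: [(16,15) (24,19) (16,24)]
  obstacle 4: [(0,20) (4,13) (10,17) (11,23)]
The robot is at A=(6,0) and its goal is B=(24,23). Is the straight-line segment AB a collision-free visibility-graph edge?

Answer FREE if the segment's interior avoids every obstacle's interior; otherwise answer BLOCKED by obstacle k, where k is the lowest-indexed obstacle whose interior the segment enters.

Obstacle 1 [(1,0) (9,1) (8,11) (2,4)]:
  edge (1,0)–(9,1): crosses AB
  edge (9,1)–(8,11): crosses AB
  edge (8,11)–(2,4): clear
  edge (2,4)–(1,0): clear
  → BLOCKED
Obstacle 2 [(13,0) (22,0) (22,4) (16,11)]:
  edge (13,0)–(22,0): clear
  edge (22,0)–(22,4): clear
  edge (22,4)–(16,11): clear
  edge (16,11)–(13,0): clear
  midpoint (15,23/2) outside
  → clear
Obstacle 3 [(16,15) (24,19) (16,24)]:
  edge (16,15)–(24,19): crosses AB
  edge (24,19)–(16,24): crosses AB
  edge (16,24)–(16,15): clear
  → BLOCKED
Obstacle 4 [(0,20) (4,13) (10,17) (11,23)]:
  edge (0,20)–(4,13): clear
  edge (4,13)–(10,17): clear
  edge (10,17)–(11,23): clear
  edge (11,23)–(0,20): clear
  midpoint (15,23/2) outside
  → clear

BLOCKED by obstacle 1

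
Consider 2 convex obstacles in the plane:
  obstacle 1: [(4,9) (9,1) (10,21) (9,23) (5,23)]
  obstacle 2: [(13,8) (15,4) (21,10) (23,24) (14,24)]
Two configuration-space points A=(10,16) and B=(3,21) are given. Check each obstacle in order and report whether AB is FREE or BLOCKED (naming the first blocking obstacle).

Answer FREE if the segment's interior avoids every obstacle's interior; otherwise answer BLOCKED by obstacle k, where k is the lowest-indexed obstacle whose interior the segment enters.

Obstacle 1 [(4,9) (9,1) (10,21) (9,23) (5,23)]:
  edge (4,9)–(9,1): clear
  edge (9,1)–(10,21): crosses AB
  edge (10,21)–(9,23): clear
  edge (9,23)–(5,23): clear
  edge (5,23)–(4,9): crosses AB
  → BLOCKED
Obstacle 2 [(13,8) (15,4) (21,10) (23,24) (14,24)]:
  edge (13,8)–(15,4): clear
  edge (15,4)–(21,10): clear
  edge (21,10)–(23,24): clear
  edge (23,24)–(14,24): clear
  edge (14,24)–(13,8): clear
  midpoint (13/2,37/2) outside
  → clear

BLOCKED by obstacle 1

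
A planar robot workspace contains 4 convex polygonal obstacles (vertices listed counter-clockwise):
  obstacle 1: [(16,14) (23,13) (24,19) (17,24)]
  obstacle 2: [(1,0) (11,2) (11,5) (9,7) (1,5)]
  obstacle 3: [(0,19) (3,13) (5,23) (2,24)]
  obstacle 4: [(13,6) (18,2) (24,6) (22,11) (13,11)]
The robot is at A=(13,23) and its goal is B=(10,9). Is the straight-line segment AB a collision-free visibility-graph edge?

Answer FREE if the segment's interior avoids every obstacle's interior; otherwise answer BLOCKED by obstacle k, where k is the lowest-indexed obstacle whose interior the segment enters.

Obstacle 1 [(16,14) (23,13) (24,19) (17,24)]:
  edge (16,14)–(23,13): clear
  edge (23,13)–(24,19): clear
  edge (24,19)–(17,24): clear
  edge (17,24)–(16,14): clear
  midpoint (23/2,16) outside
  → clear
Obstacle 2 [(1,0) (11,2) (11,5) (9,7) (1,5)]:
  edge (1,0)–(11,2): clear
  edge (11,2)–(11,5): clear
  edge (11,5)–(9,7): clear
  edge (9,7)–(1,5): clear
  edge (1,5)–(1,0): clear
  midpoint (23/2,16) outside
  → clear
Obstacle 3 [(0,19) (3,13) (5,23) (2,24)]:
  edge (0,19)–(3,13): clear
  edge (3,13)–(5,23): clear
  edge (5,23)–(2,24): clear
  edge (2,24)–(0,19): clear
  midpoint (23/2,16) outside
  → clear
Obstacle 4 [(13,6) (18,2) (24,6) (22,11) (13,11)]:
  edge (13,6)–(18,2): clear
  edge (18,2)–(24,6): clear
  edge (24,6)–(22,11): clear
  edge (22,11)–(13,11): clear
  edge (13,11)–(13,6): clear
  midpoint (23/2,16) outside
  → clear

FREE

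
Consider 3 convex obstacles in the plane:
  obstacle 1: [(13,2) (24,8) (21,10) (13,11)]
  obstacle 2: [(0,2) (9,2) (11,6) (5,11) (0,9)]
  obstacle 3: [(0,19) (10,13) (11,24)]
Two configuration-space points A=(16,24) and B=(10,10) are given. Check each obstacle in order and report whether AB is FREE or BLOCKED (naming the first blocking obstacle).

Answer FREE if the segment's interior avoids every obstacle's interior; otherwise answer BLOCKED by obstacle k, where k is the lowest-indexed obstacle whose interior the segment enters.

Obstacle 1 [(13,2) (24,8) (21,10) (13,11)]:
  edge (13,2)–(24,8): clear
  edge (24,8)–(21,10): clear
  edge (21,10)–(13,11): clear
  edge (13,11)–(13,2): clear
  midpoint (13,17) outside
  → clear
Obstacle 2 [(0,2) (9,2) (11,6) (5,11) (0,9)]:
  edge (0,2)–(9,2): clear
  edge (9,2)–(11,6): clear
  edge (11,6)–(5,11): clear
  edge (5,11)–(0,9): clear
  edge (0,9)–(0,2): clear
  midpoint (13,17) outside
  → clear
Obstacle 3 [(0,19) (10,13) (11,24)]:
  edge (0,19)–(10,13): clear
  edge (10,13)–(11,24): clear
  edge (11,24)–(0,19): clear
  midpoint (13,17) outside
  → clear

FREE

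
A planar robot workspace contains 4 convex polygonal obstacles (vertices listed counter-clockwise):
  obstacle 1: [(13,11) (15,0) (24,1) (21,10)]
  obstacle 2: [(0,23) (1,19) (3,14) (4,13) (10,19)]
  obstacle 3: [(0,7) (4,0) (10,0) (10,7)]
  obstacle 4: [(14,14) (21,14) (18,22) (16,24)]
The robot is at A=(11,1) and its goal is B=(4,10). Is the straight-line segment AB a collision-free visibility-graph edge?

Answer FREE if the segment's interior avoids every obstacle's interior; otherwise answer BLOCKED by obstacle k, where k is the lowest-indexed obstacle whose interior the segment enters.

Obstacle 1 [(13,11) (15,0) (24,1) (21,10)]:
  edge (13,11)–(15,0): clear
  edge (15,0)–(24,1): clear
  edge (24,1)–(21,10): clear
  edge (21,10)–(13,11): clear
  midpoint (15/2,11/2) outside
  → clear
Obstacle 2 [(0,23) (1,19) (3,14) (4,13) (10,19)]:
  edge (0,23)–(1,19): clear
  edge (1,19)–(3,14): clear
  edge (3,14)–(4,13): clear
  edge (4,13)–(10,19): clear
  edge (10,19)–(0,23): clear
  midpoint (15/2,11/2) outside
  → clear
Obstacle 3 [(0,7) (4,0) (10,0) (10,7)]:
  edge (0,7)–(4,0): clear
  edge (4,0)–(10,0): clear
  edge (10,0)–(10,7): crosses AB
  edge (10,7)–(0,7): crosses AB
  → BLOCKED
Obstacle 4 [(14,14) (21,14) (18,22) (16,24)]:
  edge (14,14)–(21,14): clear
  edge (21,14)–(18,22): clear
  edge (18,22)–(16,24): clear
  edge (16,24)–(14,14): clear
  midpoint (15/2,11/2) outside
  → clear

BLOCKED by obstacle 3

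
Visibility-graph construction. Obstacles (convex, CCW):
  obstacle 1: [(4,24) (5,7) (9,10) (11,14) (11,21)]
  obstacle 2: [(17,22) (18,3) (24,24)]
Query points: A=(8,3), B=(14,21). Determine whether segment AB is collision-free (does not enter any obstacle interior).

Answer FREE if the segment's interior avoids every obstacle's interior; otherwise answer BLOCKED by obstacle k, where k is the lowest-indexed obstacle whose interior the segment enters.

Obstacle 1 [(4,24) (5,7) (9,10) (11,14) (11,21)]:
  edge (4,24)–(5,7): clear
  edge (5,7)–(9,10): clear
  edge (9,10)–(11,14): clear
  edge (11,14)–(11,21): clear
  edge (11,21)–(4,24): clear
  midpoint (11,12) outside
  → clear
Obstacle 2 [(17,22) (18,3) (24,24)]:
  edge (17,22)–(18,3): clear
  edge (18,3)–(24,24): clear
  edge (24,24)–(17,22): clear
  midpoint (11,12) outside
  → clear

FREE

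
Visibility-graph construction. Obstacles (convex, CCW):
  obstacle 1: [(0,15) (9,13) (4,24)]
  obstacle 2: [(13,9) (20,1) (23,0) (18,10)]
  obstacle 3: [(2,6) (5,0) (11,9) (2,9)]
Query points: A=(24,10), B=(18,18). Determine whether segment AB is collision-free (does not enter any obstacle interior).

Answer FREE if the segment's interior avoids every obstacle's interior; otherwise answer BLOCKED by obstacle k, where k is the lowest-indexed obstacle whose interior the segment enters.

FREE

Obstacle 1 [(0,15) (9,13) (4,24)]:
  edge (0,15)–(9,13): clear
  edge (9,13)–(4,24): clear
  edge (4,24)–(0,15): clear
  midpoint (21,14) outside
  → clear
Obstacle 2 [(13,9) (20,1) (23,0) (18,10)]:
  edge (13,9)–(20,1): clear
  edge (20,1)–(23,0): clear
  edge (23,0)–(18,10): clear
  edge (18,10)–(13,9): clear
  midpoint (21,14) outside
  → clear
Obstacle 3 [(2,6) (5,0) (11,9) (2,9)]:
  edge (2,6)–(5,0): clear
  edge (5,0)–(11,9): clear
  edge (11,9)–(2,9): clear
  edge (2,9)–(2,6): clear
  midpoint (21,14) outside
  → clear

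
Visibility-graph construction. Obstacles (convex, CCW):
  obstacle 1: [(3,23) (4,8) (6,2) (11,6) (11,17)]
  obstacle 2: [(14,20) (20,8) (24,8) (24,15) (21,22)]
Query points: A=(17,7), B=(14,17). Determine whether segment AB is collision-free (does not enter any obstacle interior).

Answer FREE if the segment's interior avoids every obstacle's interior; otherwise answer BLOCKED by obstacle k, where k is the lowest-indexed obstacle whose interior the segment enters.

FREE

Obstacle 1 [(3,23) (4,8) (6,2) (11,6) (11,17)]:
  edge (3,23)–(4,8): clear
  edge (4,8)–(6,2): clear
  edge (6,2)–(11,6): clear
  edge (11,6)–(11,17): clear
  edge (11,17)–(3,23): clear
  midpoint (31/2,12) outside
  → clear
Obstacle 2 [(14,20) (20,8) (24,8) (24,15) (21,22)]:
  edge (14,20)–(20,8): clear
  edge (20,8)–(24,8): clear
  edge (24,8)–(24,15): clear
  edge (24,15)–(21,22): clear
  edge (21,22)–(14,20): clear
  midpoint (31/2,12) outside
  → clear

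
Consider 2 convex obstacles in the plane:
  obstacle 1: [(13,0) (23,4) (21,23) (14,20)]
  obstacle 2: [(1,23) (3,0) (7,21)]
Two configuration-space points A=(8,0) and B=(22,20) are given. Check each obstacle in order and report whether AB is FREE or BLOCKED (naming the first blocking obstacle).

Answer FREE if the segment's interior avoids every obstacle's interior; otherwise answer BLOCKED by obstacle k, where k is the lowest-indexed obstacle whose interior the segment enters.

BLOCKED by obstacle 1

Obstacle 1 [(13,0) (23,4) (21,23) (14,20)]:
  edge (13,0)–(23,4): clear
  edge (23,4)–(21,23): crosses AB
  edge (21,23)–(14,20): clear
  edge (14,20)–(13,0): crosses AB
  → BLOCKED
Obstacle 2 [(1,23) (3,0) (7,21)]:
  edge (1,23)–(3,0): clear
  edge (3,0)–(7,21): clear
  edge (7,21)–(1,23): clear
  midpoint (15,10) outside
  → clear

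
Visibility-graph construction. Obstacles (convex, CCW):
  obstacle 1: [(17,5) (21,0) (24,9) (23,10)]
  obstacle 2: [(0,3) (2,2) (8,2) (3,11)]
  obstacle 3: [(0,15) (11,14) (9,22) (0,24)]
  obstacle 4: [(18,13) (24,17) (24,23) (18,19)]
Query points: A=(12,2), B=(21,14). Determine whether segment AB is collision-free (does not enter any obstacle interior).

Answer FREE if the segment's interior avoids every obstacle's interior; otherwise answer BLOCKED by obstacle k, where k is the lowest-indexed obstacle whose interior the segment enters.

FREE

Obstacle 1 [(17,5) (21,0) (24,9) (23,10)]:
  edge (17,5)–(21,0): clear
  edge (21,0)–(24,9): clear
  edge (24,9)–(23,10): clear
  edge (23,10)–(17,5): clear
  midpoint (33/2,8) outside
  → clear
Obstacle 2 [(0,3) (2,2) (8,2) (3,11)]:
  edge (0,3)–(2,2): clear
  edge (2,2)–(8,2): clear
  edge (8,2)–(3,11): clear
  edge (3,11)–(0,3): clear
  midpoint (33/2,8) outside
  → clear
Obstacle 3 [(0,15) (11,14) (9,22) (0,24)]:
  edge (0,15)–(11,14): clear
  edge (11,14)–(9,22): clear
  edge (9,22)–(0,24): clear
  edge (0,24)–(0,15): clear
  midpoint (33/2,8) outside
  → clear
Obstacle 4 [(18,13) (24,17) (24,23) (18,19)]:
  edge (18,13)–(24,17): clear
  edge (24,17)–(24,23): clear
  edge (24,23)–(18,19): clear
  edge (18,19)–(18,13): clear
  midpoint (33/2,8) outside
  → clear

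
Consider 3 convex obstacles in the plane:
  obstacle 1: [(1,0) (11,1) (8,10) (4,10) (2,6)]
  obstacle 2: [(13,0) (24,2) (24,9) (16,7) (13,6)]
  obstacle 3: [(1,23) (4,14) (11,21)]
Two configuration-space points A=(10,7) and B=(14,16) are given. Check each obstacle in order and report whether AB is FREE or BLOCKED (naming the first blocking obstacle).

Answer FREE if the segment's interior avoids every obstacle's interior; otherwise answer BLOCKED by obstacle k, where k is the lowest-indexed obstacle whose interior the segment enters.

Obstacle 1 [(1,0) (11,1) (8,10) (4,10) (2,6)]:
  edge (1,0)–(11,1): clear
  edge (11,1)–(8,10): clear
  edge (8,10)–(4,10): clear
  edge (4,10)–(2,6): clear
  edge (2,6)–(1,0): clear
  midpoint (12,23/2) outside
  → clear
Obstacle 2 [(13,0) (24,2) (24,9) (16,7) (13,6)]:
  edge (13,0)–(24,2): clear
  edge (24,2)–(24,9): clear
  edge (24,9)–(16,7): clear
  edge (16,7)–(13,6): clear
  edge (13,6)–(13,0): clear
  midpoint (12,23/2) outside
  → clear
Obstacle 3 [(1,23) (4,14) (11,21)]:
  edge (1,23)–(4,14): clear
  edge (4,14)–(11,21): clear
  edge (11,21)–(1,23): clear
  midpoint (12,23/2) outside
  → clear

FREE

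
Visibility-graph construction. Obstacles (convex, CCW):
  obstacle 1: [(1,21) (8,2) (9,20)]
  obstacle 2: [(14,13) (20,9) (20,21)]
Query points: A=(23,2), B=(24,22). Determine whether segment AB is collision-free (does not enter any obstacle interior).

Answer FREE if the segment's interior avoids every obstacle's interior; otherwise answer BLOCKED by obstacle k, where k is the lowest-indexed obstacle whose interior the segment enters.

FREE

Obstacle 1 [(1,21) (8,2) (9,20)]:
  edge (1,21)–(8,2): clear
  edge (8,2)–(9,20): clear
  edge (9,20)–(1,21): clear
  midpoint (47/2,12) outside
  → clear
Obstacle 2 [(14,13) (20,9) (20,21)]:
  edge (14,13)–(20,9): clear
  edge (20,9)–(20,21): clear
  edge (20,21)–(14,13): clear
  midpoint (47/2,12) outside
  → clear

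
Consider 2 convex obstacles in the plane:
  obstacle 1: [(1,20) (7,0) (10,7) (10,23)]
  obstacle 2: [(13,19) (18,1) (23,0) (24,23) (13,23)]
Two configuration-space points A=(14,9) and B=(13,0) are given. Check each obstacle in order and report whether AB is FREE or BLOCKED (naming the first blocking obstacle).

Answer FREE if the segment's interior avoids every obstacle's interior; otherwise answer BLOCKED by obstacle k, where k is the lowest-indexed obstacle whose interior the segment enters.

FREE

Obstacle 1 [(1,20) (7,0) (10,7) (10,23)]:
  edge (1,20)–(7,0): clear
  edge (7,0)–(10,7): clear
  edge (10,7)–(10,23): clear
  edge (10,23)–(1,20): clear
  midpoint (27/2,9/2) outside
  → clear
Obstacle 2 [(13,19) (18,1) (23,0) (24,23) (13,23)]:
  edge (13,19)–(18,1): clear
  edge (18,1)–(23,0): clear
  edge (23,0)–(24,23): clear
  edge (24,23)–(13,23): clear
  edge (13,23)–(13,19): clear
  midpoint (27/2,9/2) outside
  → clear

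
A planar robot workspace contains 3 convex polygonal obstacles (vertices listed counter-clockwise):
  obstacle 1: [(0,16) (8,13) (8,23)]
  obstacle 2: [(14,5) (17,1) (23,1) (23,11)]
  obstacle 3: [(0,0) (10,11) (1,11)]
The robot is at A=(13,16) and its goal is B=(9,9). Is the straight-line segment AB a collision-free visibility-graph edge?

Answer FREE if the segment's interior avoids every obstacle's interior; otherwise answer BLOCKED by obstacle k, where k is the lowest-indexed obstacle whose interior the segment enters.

FREE

Obstacle 1 [(0,16) (8,13) (8,23)]:
  edge (0,16)–(8,13): clear
  edge (8,13)–(8,23): clear
  edge (8,23)–(0,16): clear
  midpoint (11,25/2) outside
  → clear
Obstacle 2 [(14,5) (17,1) (23,1) (23,11)]:
  edge (14,5)–(17,1): clear
  edge (17,1)–(23,1): clear
  edge (23,1)–(23,11): clear
  edge (23,11)–(14,5): clear
  midpoint (11,25/2) outside
  → clear
Obstacle 3 [(0,0) (10,11) (1,11)]:
  edge (0,0)–(10,11): clear
  edge (10,11)–(1,11): clear
  edge (1,11)–(0,0): clear
  midpoint (11,25/2) outside
  → clear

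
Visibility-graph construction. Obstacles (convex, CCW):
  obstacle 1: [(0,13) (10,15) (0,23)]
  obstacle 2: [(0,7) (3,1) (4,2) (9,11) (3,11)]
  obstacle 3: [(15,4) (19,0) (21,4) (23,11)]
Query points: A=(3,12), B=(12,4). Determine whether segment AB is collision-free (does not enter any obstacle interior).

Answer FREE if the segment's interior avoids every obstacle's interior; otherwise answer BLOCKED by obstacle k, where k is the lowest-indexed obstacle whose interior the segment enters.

Obstacle 1 [(0,13) (10,15) (0,23)]:
  edge (0,13)–(10,15): clear
  edge (10,15)–(0,23): clear
  edge (0,23)–(0,13): clear
  midpoint (15/2,8) outside
  → clear
Obstacle 2 [(0,7) (3,1) (4,2) (9,11) (3,11)]:
  edge (0,7)–(3,1): clear
  edge (3,1)–(4,2): clear
  edge (4,2)–(9,11): crosses AB
  edge (9,11)–(3,11): crosses AB
  edge (3,11)–(0,7): clear
  → BLOCKED
Obstacle 3 [(15,4) (19,0) (21,4) (23,11)]:
  edge (15,4)–(19,0): clear
  edge (19,0)–(21,4): clear
  edge (21,4)–(23,11): clear
  edge (23,11)–(15,4): clear
  midpoint (15/2,8) outside
  → clear

BLOCKED by obstacle 2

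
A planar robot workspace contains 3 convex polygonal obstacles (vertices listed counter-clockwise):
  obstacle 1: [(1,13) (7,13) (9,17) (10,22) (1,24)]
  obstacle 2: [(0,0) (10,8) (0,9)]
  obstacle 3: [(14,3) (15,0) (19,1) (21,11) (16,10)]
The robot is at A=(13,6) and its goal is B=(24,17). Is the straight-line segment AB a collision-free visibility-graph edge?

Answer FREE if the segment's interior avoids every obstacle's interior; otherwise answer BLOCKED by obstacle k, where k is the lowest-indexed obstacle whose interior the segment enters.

Obstacle 1 [(1,13) (7,13) (9,17) (10,22) (1,24)]:
  edge (1,13)–(7,13): clear
  edge (7,13)–(9,17): clear
  edge (9,17)–(10,22): clear
  edge (10,22)–(1,24): clear
  edge (1,24)–(1,13): clear
  midpoint (37/2,23/2) outside
  → clear
Obstacle 2 [(0,0) (10,8) (0,9)]:
  edge (0,0)–(10,8): clear
  edge (10,8)–(0,9): clear
  edge (0,9)–(0,0): clear
  midpoint (37/2,23/2) outside
  → clear
Obstacle 3 [(14,3) (15,0) (19,1) (21,11) (16,10)]:
  edge (14,3)–(15,0): clear
  edge (15,0)–(19,1): clear
  edge (19,1)–(21,11): clear
  edge (21,11)–(16,10): crosses AB
  edge (16,10)–(14,3): crosses AB
  → BLOCKED

BLOCKED by obstacle 3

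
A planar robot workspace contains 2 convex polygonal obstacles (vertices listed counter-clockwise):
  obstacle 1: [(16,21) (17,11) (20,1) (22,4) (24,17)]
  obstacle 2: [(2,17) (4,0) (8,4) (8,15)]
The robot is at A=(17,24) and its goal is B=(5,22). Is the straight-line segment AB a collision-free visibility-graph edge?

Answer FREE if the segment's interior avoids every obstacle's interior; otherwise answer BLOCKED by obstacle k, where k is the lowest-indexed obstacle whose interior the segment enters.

Obstacle 1 [(16,21) (17,11) (20,1) (22,4) (24,17)]:
  edge (16,21)–(17,11): clear
  edge (17,11)–(20,1): clear
  edge (20,1)–(22,4): clear
  edge (22,4)–(24,17): clear
  edge (24,17)–(16,21): clear
  midpoint (11,23) outside
  → clear
Obstacle 2 [(2,17) (4,0) (8,4) (8,15)]:
  edge (2,17)–(4,0): clear
  edge (4,0)–(8,4): clear
  edge (8,4)–(8,15): clear
  edge (8,15)–(2,17): clear
  midpoint (11,23) outside
  → clear

FREE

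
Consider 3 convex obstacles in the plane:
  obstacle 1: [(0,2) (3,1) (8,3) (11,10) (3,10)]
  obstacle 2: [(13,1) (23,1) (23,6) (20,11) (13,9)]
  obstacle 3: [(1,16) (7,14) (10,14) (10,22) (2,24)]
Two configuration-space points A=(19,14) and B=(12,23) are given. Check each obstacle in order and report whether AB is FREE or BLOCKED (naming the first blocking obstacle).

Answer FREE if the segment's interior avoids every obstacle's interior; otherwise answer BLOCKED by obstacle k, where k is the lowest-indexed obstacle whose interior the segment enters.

FREE

Obstacle 1 [(0,2) (3,1) (8,3) (11,10) (3,10)]:
  edge (0,2)–(3,1): clear
  edge (3,1)–(8,3): clear
  edge (8,3)–(11,10): clear
  edge (11,10)–(3,10): clear
  edge (3,10)–(0,2): clear
  midpoint (31/2,37/2) outside
  → clear
Obstacle 2 [(13,1) (23,1) (23,6) (20,11) (13,9)]:
  edge (13,1)–(23,1): clear
  edge (23,1)–(23,6): clear
  edge (23,6)–(20,11): clear
  edge (20,11)–(13,9): clear
  edge (13,9)–(13,1): clear
  midpoint (31/2,37/2) outside
  → clear
Obstacle 3 [(1,16) (7,14) (10,14) (10,22) (2,24)]:
  edge (1,16)–(7,14): clear
  edge (7,14)–(10,14): clear
  edge (10,14)–(10,22): clear
  edge (10,22)–(2,24): clear
  edge (2,24)–(1,16): clear
  midpoint (31/2,37/2) outside
  → clear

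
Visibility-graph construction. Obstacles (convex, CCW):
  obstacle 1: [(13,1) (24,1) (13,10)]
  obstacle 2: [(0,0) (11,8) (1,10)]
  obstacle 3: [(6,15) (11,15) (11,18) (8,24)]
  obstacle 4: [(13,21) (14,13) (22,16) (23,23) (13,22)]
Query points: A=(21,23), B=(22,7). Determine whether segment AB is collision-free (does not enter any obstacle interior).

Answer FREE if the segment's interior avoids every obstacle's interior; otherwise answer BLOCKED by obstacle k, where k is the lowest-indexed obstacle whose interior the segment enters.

Obstacle 1 [(13,1) (24,1) (13,10)]:
  edge (13,1)–(24,1): clear
  edge (24,1)–(13,10): clear
  edge (13,10)–(13,1): clear
  midpoint (43/2,15) outside
  → clear
Obstacle 2 [(0,0) (11,8) (1,10)]:
  edge (0,0)–(11,8): clear
  edge (11,8)–(1,10): clear
  edge (1,10)–(0,0): clear
  midpoint (43/2,15) outside
  → clear
Obstacle 3 [(6,15) (11,15) (11,18) (8,24)]:
  edge (6,15)–(11,15): clear
  edge (11,15)–(11,18): clear
  edge (11,18)–(8,24): clear
  edge (8,24)–(6,15): clear
  midpoint (43/2,15) outside
  → clear
Obstacle 4 [(13,21) (14,13) (22,16) (23,23) (13,22)]:
  edge (13,21)–(14,13): clear
  edge (14,13)–(22,16): crosses AB
  edge (22,16)–(23,23): clear
  edge (23,23)–(13,22): crosses AB
  edge (13,22)–(13,21): clear
  → BLOCKED

BLOCKED by obstacle 4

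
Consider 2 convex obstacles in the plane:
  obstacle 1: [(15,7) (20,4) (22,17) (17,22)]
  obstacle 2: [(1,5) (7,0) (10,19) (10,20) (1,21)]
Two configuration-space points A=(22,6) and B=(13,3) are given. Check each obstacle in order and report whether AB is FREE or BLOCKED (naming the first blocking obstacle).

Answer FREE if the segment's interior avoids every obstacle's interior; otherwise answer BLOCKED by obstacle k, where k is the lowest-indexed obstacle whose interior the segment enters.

BLOCKED by obstacle 1

Obstacle 1 [(15,7) (20,4) (22,17) (17,22)]:
  edge (15,7)–(20,4): crosses AB
  edge (20,4)–(22,17): crosses AB
  edge (22,17)–(17,22): clear
  edge (17,22)–(15,7): clear
  → BLOCKED
Obstacle 2 [(1,5) (7,0) (10,19) (10,20) (1,21)]:
  edge (1,5)–(7,0): clear
  edge (7,0)–(10,19): clear
  edge (10,19)–(10,20): clear
  edge (10,20)–(1,21): clear
  edge (1,21)–(1,5): clear
  midpoint (35/2,9/2) outside
  → clear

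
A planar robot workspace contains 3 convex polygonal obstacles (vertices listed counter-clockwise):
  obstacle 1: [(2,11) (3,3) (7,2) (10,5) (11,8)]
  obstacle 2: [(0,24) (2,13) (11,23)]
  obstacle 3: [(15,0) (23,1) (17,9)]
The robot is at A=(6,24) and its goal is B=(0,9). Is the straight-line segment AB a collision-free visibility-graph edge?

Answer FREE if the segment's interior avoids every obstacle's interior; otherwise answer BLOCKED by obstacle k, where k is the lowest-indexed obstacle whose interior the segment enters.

Obstacle 1 [(2,11) (3,3) (7,2) (10,5) (11,8)]:
  edge (2,11)–(3,3): clear
  edge (3,3)–(7,2): clear
  edge (7,2)–(10,5): clear
  edge (10,5)–(11,8): clear
  edge (11,8)–(2,11): clear
  midpoint (3,33/2) outside
  → clear
Obstacle 2 [(0,24) (2,13) (11,23)]:
  edge (0,24)–(2,13): crosses AB
  edge (2,13)–(11,23): clear
  edge (11,23)–(0,24): crosses AB
  → BLOCKED
Obstacle 3 [(15,0) (23,1) (17,9)]:
  edge (15,0)–(23,1): clear
  edge (23,1)–(17,9): clear
  edge (17,9)–(15,0): clear
  midpoint (3,33/2) outside
  → clear

BLOCKED by obstacle 2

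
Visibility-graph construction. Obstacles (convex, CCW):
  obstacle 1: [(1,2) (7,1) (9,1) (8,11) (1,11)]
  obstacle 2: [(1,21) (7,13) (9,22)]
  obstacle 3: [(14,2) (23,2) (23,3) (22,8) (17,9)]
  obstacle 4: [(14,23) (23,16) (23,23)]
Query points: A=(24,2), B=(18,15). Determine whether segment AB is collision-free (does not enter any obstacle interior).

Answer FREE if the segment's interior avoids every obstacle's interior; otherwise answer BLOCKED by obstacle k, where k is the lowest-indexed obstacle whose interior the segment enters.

Obstacle 1 [(1,2) (7,1) (9,1) (8,11) (1,11)]:
  edge (1,2)–(7,1): clear
  edge (7,1)–(9,1): clear
  edge (9,1)–(8,11): clear
  edge (8,11)–(1,11): clear
  edge (1,11)–(1,2): clear
  midpoint (21,17/2) outside
  → clear
Obstacle 2 [(1,21) (7,13) (9,22)]:
  edge (1,21)–(7,13): clear
  edge (7,13)–(9,22): clear
  edge (9,22)–(1,21): clear
  midpoint (21,17/2) outside
  → clear
Obstacle 3 [(14,2) (23,2) (23,3) (22,8) (17,9)]:
  edge (14,2)–(23,2): clear
  edge (23,2)–(23,3): clear
  edge (23,3)–(22,8): crosses AB
  edge (22,8)–(17,9): crosses AB
  edge (17,9)–(14,2): clear
  → BLOCKED
Obstacle 4 [(14,23) (23,16) (23,23)]:
  edge (14,23)–(23,16): clear
  edge (23,16)–(23,23): clear
  edge (23,23)–(14,23): clear
  midpoint (21,17/2) outside
  → clear

BLOCKED by obstacle 3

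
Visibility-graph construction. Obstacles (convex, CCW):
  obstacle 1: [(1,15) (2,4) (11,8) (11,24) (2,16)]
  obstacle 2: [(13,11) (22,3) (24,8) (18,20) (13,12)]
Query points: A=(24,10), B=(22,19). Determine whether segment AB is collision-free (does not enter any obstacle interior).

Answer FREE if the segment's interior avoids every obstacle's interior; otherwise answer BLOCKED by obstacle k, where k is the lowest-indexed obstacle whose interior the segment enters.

FREE

Obstacle 1 [(1,15) (2,4) (11,8) (11,24) (2,16)]:
  edge (1,15)–(2,4): clear
  edge (2,4)–(11,8): clear
  edge (11,8)–(11,24): clear
  edge (11,24)–(2,16): clear
  edge (2,16)–(1,15): clear
  midpoint (23,29/2) outside
  → clear
Obstacle 2 [(13,11) (22,3) (24,8) (18,20) (13,12)]:
  edge (13,11)–(22,3): clear
  edge (22,3)–(24,8): clear
  edge (24,8)–(18,20): clear
  edge (18,20)–(13,12): clear
  edge (13,12)–(13,11): clear
  midpoint (23,29/2) outside
  → clear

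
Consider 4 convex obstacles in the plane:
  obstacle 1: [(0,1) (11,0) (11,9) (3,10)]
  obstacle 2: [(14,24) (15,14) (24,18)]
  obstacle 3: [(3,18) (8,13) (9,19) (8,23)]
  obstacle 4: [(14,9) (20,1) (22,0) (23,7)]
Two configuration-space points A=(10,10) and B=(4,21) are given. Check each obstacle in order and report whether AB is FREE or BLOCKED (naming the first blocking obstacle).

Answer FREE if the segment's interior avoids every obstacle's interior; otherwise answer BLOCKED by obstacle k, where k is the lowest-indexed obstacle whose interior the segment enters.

Obstacle 1 [(0,1) (11,0) (11,9) (3,10)]:
  edge (0,1)–(11,0): clear
  edge (11,0)–(11,9): clear
  edge (11,9)–(3,10): clear
  edge (3,10)–(0,1): clear
  midpoint (7,31/2) outside
  → clear
Obstacle 2 [(14,24) (15,14) (24,18)]:
  edge (14,24)–(15,14): clear
  edge (15,14)–(24,18): clear
  edge (24,18)–(14,24): clear
  midpoint (7,31/2) outside
  → clear
Obstacle 3 [(3,18) (8,13) (9,19) (8,23)]:
  edge (3,18)–(8,13): clear
  edge (8,13)–(9,19): crosses AB
  edge (9,19)–(8,23): clear
  edge (8,23)–(3,18): crosses AB
  → BLOCKED
Obstacle 4 [(14,9) (20,1) (22,0) (23,7)]:
  edge (14,9)–(20,1): clear
  edge (20,1)–(22,0): clear
  edge (22,0)–(23,7): clear
  edge (23,7)–(14,9): clear
  midpoint (7,31/2) outside
  → clear

BLOCKED by obstacle 3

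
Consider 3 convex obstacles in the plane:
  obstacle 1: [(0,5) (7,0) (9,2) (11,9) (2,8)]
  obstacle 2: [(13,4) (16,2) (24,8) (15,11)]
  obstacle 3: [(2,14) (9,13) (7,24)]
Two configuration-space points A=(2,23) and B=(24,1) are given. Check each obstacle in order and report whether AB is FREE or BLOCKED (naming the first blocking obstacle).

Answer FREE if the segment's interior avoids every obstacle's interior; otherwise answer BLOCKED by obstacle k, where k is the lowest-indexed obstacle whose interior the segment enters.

BLOCKED by obstacle 2

Obstacle 1 [(0,5) (7,0) (9,2) (11,9) (2,8)]:
  edge (0,5)–(7,0): clear
  edge (7,0)–(9,2): clear
  edge (9,2)–(11,9): clear
  edge (11,9)–(2,8): clear
  edge (2,8)–(0,5): clear
  midpoint (13,12) outside
  → clear
Obstacle 2 [(13,4) (16,2) (24,8) (15,11)]:
  edge (13,4)–(16,2): clear
  edge (16,2)–(24,8): crosses AB
  edge (24,8)–(15,11): clear
  edge (15,11)–(13,4): crosses AB
  → BLOCKED
Obstacle 3 [(2,14) (9,13) (7,24)]:
  edge (2,14)–(9,13): clear
  edge (9,13)–(7,24): crosses AB
  edge (7,24)–(2,14): crosses AB
  → BLOCKED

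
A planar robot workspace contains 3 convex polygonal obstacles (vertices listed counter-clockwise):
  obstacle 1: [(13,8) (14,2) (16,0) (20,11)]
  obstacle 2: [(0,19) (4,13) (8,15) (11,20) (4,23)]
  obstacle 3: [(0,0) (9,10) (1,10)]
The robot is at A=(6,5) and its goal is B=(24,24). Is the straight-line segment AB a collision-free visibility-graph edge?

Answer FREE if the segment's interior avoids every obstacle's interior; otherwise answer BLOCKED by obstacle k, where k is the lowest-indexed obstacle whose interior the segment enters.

FREE

Obstacle 1 [(13,8) (14,2) (16,0) (20,11)]:
  edge (13,8)–(14,2): clear
  edge (14,2)–(16,0): clear
  edge (16,0)–(20,11): clear
  edge (20,11)–(13,8): clear
  midpoint (15,29/2) outside
  → clear
Obstacle 2 [(0,19) (4,13) (8,15) (11,20) (4,23)]:
  edge (0,19)–(4,13): clear
  edge (4,13)–(8,15): clear
  edge (8,15)–(11,20): clear
  edge (11,20)–(4,23): clear
  edge (4,23)–(0,19): clear
  midpoint (15,29/2) outside
  → clear
Obstacle 3 [(0,0) (9,10) (1,10)]:
  edge (0,0)–(9,10): clear
  edge (9,10)–(1,10): clear
  edge (1,10)–(0,0): clear
  midpoint (15,29/2) outside
  → clear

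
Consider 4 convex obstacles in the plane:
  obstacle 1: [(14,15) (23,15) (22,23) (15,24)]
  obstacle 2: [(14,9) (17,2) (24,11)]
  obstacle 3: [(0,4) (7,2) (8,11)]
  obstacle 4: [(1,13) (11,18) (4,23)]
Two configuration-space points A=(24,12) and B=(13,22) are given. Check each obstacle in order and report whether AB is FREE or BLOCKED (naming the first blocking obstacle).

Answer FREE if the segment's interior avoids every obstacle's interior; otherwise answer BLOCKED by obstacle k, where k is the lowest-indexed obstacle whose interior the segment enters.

Obstacle 1 [(14,15) (23,15) (22,23) (15,24)]:
  edge (14,15)–(23,15): crosses AB
  edge (23,15)–(22,23): clear
  edge (22,23)–(15,24): clear
  edge (15,24)–(14,15): crosses AB
  → BLOCKED
Obstacle 2 [(14,9) (17,2) (24,11)]:
  edge (14,9)–(17,2): clear
  edge (17,2)–(24,11): clear
  edge (24,11)–(14,9): clear
  midpoint (37/2,17) outside
  → clear
Obstacle 3 [(0,4) (7,2) (8,11)]:
  edge (0,4)–(7,2): clear
  edge (7,2)–(8,11): clear
  edge (8,11)–(0,4): clear
  midpoint (37/2,17) outside
  → clear
Obstacle 4 [(1,13) (11,18) (4,23)]:
  edge (1,13)–(11,18): clear
  edge (11,18)–(4,23): clear
  edge (4,23)–(1,13): clear
  midpoint (37/2,17) outside
  → clear

BLOCKED by obstacle 1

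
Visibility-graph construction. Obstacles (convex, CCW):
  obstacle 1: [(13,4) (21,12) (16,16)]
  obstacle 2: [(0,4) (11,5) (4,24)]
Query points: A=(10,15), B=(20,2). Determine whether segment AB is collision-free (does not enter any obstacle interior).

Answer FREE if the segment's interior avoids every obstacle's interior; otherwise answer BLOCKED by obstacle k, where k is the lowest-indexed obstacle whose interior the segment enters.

Obstacle 1 [(13,4) (21,12) (16,16)]:
  edge (13,4)–(21,12): crosses AB
  edge (21,12)–(16,16): clear
  edge (16,16)–(13,4): crosses AB
  → BLOCKED
Obstacle 2 [(0,4) (11,5) (4,24)]:
  edge (0,4)–(11,5): clear
  edge (11,5)–(4,24): clear
  edge (4,24)–(0,4): clear
  midpoint (15,17/2) outside
  → clear

BLOCKED by obstacle 1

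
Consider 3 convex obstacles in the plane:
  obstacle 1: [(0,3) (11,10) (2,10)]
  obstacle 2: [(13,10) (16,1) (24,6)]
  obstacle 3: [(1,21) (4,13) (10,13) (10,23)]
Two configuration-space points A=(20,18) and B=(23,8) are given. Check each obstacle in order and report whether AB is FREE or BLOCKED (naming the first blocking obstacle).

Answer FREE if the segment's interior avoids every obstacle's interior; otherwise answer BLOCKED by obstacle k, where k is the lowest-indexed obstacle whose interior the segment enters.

Obstacle 1 [(0,3) (11,10) (2,10)]:
  edge (0,3)–(11,10): clear
  edge (11,10)–(2,10): clear
  edge (2,10)–(0,3): clear
  midpoint (43/2,13) outside
  → clear
Obstacle 2 [(13,10) (16,1) (24,6)]:
  edge (13,10)–(16,1): clear
  edge (16,1)–(24,6): clear
  edge (24,6)–(13,10): clear
  midpoint (43/2,13) outside
  → clear
Obstacle 3 [(1,21) (4,13) (10,13) (10,23)]:
  edge (1,21)–(4,13): clear
  edge (4,13)–(10,13): clear
  edge (10,13)–(10,23): clear
  edge (10,23)–(1,21): clear
  midpoint (43/2,13) outside
  → clear

FREE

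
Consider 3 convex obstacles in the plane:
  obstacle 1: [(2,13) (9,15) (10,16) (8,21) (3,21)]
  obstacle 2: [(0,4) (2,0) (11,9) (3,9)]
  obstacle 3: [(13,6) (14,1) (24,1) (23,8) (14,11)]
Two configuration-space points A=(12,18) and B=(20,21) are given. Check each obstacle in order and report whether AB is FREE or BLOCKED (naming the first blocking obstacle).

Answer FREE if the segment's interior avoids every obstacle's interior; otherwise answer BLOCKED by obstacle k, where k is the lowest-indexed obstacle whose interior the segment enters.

Obstacle 1 [(2,13) (9,15) (10,16) (8,21) (3,21)]:
  edge (2,13)–(9,15): clear
  edge (9,15)–(10,16): clear
  edge (10,16)–(8,21): clear
  edge (8,21)–(3,21): clear
  edge (3,21)–(2,13): clear
  midpoint (16,39/2) outside
  → clear
Obstacle 2 [(0,4) (2,0) (11,9) (3,9)]:
  edge (0,4)–(2,0): clear
  edge (2,0)–(11,9): clear
  edge (11,9)–(3,9): clear
  edge (3,9)–(0,4): clear
  midpoint (16,39/2) outside
  → clear
Obstacle 3 [(13,6) (14,1) (24,1) (23,8) (14,11)]:
  edge (13,6)–(14,1): clear
  edge (14,1)–(24,1): clear
  edge (24,1)–(23,8): clear
  edge (23,8)–(14,11): clear
  edge (14,11)–(13,6): clear
  midpoint (16,39/2) outside
  → clear

FREE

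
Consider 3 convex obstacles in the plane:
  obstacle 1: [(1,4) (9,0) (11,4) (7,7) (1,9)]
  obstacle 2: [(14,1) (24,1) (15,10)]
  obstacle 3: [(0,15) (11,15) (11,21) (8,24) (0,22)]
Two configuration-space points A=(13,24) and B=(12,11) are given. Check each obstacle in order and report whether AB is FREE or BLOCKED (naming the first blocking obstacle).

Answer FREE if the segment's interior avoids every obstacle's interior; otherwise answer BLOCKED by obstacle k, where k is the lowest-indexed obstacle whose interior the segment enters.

FREE

Obstacle 1 [(1,4) (9,0) (11,4) (7,7) (1,9)]:
  edge (1,4)–(9,0): clear
  edge (9,0)–(11,4): clear
  edge (11,4)–(7,7): clear
  edge (7,7)–(1,9): clear
  edge (1,9)–(1,4): clear
  midpoint (25/2,35/2) outside
  → clear
Obstacle 2 [(14,1) (24,1) (15,10)]:
  edge (14,1)–(24,1): clear
  edge (24,1)–(15,10): clear
  edge (15,10)–(14,1): clear
  midpoint (25/2,35/2) outside
  → clear
Obstacle 3 [(0,15) (11,15) (11,21) (8,24) (0,22)]:
  edge (0,15)–(11,15): clear
  edge (11,15)–(11,21): clear
  edge (11,21)–(8,24): clear
  edge (8,24)–(0,22): clear
  edge (0,22)–(0,15): clear
  midpoint (25/2,35/2) outside
  → clear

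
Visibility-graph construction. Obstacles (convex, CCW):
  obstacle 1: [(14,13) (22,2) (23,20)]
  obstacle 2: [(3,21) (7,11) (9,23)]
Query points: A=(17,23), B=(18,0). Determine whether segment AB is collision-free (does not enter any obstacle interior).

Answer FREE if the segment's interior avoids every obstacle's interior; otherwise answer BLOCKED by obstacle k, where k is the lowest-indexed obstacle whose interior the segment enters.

BLOCKED by obstacle 1

Obstacle 1 [(14,13) (22,2) (23,20)]:
  edge (14,13)–(22,2): crosses AB
  edge (22,2)–(23,20): clear
  edge (23,20)–(14,13): crosses AB
  → BLOCKED
Obstacle 2 [(3,21) (7,11) (9,23)]:
  edge (3,21)–(7,11): clear
  edge (7,11)–(9,23): clear
  edge (9,23)–(3,21): clear
  midpoint (35/2,23/2) outside
  → clear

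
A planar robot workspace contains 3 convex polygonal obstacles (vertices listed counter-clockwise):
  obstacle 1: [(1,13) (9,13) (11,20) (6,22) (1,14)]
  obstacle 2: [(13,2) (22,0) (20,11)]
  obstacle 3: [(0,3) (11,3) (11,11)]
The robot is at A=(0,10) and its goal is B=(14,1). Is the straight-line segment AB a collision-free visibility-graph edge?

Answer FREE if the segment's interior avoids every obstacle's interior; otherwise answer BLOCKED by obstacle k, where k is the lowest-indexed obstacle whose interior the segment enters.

BLOCKED by obstacle 3

Obstacle 1 [(1,13) (9,13) (11,20) (6,22) (1,14)]:
  edge (1,13)–(9,13): clear
  edge (9,13)–(11,20): clear
  edge (11,20)–(6,22): clear
  edge (6,22)–(1,14): clear
  edge (1,14)–(1,13): clear
  midpoint (7,11/2) outside
  → clear
Obstacle 2 [(13,2) (22,0) (20,11)]:
  edge (13,2)–(22,0): clear
  edge (22,0)–(20,11): clear
  edge (20,11)–(13,2): clear
  midpoint (7,11/2) outside
  → clear
Obstacle 3 [(0,3) (11,3) (11,11)]:
  edge (0,3)–(11,3): crosses AB
  edge (11,3)–(11,11): clear
  edge (11,11)–(0,3): crosses AB
  → BLOCKED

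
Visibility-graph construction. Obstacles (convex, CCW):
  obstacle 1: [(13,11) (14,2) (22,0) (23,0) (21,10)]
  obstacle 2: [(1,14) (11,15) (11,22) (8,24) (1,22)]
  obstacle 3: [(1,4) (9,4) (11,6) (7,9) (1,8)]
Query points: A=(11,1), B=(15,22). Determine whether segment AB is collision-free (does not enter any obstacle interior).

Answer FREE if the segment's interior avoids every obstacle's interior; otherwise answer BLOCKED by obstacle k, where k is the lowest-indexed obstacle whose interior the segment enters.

Obstacle 1 [(13,11) (14,2) (22,0) (23,0) (21,10)]:
  edge (13,11)–(14,2): clear
  edge (14,2)–(22,0): clear
  edge (22,0)–(23,0): clear
  edge (23,0)–(21,10): clear
  edge (21,10)–(13,11): clear
  midpoint (13,23/2) outside
  → clear
Obstacle 2 [(1,14) (11,15) (11,22) (8,24) (1,22)]:
  edge (1,14)–(11,15): clear
  edge (11,15)–(11,22): clear
  edge (11,22)–(8,24): clear
  edge (8,24)–(1,22): clear
  edge (1,22)–(1,14): clear
  midpoint (13,23/2) outside
  → clear
Obstacle 3 [(1,4) (9,4) (11,6) (7,9) (1,8)]:
  edge (1,4)–(9,4): clear
  edge (9,4)–(11,6): clear
  edge (11,6)–(7,9): clear
  edge (7,9)–(1,8): clear
  edge (1,8)–(1,4): clear
  midpoint (13,23/2) outside
  → clear

FREE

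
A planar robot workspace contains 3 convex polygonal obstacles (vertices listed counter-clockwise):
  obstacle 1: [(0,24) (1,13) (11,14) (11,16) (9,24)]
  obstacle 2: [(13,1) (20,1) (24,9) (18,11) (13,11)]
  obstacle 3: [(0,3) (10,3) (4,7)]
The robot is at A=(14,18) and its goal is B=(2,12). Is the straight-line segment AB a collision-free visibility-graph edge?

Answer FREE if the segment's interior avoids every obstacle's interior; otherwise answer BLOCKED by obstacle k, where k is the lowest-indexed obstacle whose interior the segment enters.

BLOCKED by obstacle 1

Obstacle 1 [(0,24) (1,13) (11,14) (11,16) (9,24)]:
  edge (0,24)–(1,13): clear
  edge (1,13)–(11,14): crosses AB
  edge (11,14)–(11,16): clear
  edge (11,16)–(9,24): crosses AB
  edge (9,24)–(0,24): clear
  → BLOCKED
Obstacle 2 [(13,1) (20,1) (24,9) (18,11) (13,11)]:
  edge (13,1)–(20,1): clear
  edge (20,1)–(24,9): clear
  edge (24,9)–(18,11): clear
  edge (18,11)–(13,11): clear
  edge (13,11)–(13,1): clear
  midpoint (8,15) outside
  → clear
Obstacle 3 [(0,3) (10,3) (4,7)]:
  edge (0,3)–(10,3): clear
  edge (10,3)–(4,7): clear
  edge (4,7)–(0,3): clear
  midpoint (8,15) outside
  → clear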